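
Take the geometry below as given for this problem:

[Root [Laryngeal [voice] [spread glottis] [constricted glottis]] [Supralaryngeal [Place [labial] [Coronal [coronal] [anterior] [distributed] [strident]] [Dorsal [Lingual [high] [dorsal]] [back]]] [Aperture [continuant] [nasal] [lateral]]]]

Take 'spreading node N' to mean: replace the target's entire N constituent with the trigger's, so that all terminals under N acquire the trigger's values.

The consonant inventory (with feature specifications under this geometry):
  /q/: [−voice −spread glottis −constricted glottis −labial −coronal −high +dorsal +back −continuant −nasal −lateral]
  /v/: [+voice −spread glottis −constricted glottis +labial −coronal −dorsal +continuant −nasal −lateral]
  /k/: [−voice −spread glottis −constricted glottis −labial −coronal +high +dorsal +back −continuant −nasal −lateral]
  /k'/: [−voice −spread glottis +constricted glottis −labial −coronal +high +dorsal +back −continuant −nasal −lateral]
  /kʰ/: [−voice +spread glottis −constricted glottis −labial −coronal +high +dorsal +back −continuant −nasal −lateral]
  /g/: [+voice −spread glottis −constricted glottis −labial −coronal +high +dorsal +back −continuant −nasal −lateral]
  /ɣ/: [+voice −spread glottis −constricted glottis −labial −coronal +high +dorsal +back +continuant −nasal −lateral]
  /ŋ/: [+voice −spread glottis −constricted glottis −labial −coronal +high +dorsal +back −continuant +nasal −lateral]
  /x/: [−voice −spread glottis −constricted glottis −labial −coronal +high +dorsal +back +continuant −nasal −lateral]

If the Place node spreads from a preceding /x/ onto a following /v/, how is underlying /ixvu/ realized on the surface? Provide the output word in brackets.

Place immediately or transitively dominates [labial], [coronal], [anterior], [distributed], [strident], [high], [dorsal], [back].
Spreading Place from /x/ onto /v/ replaces those values with /x/'s: [−labial], [−coronal], [+high], [+dorsal], [+back]. Features outside Place ([voice], [spread glottis], [constricted glottis], …) stay as in /v/.
Among the inventory, only /ɣ/ has exactly this specification, giving the surface form [ixɣu].

[ixɣu]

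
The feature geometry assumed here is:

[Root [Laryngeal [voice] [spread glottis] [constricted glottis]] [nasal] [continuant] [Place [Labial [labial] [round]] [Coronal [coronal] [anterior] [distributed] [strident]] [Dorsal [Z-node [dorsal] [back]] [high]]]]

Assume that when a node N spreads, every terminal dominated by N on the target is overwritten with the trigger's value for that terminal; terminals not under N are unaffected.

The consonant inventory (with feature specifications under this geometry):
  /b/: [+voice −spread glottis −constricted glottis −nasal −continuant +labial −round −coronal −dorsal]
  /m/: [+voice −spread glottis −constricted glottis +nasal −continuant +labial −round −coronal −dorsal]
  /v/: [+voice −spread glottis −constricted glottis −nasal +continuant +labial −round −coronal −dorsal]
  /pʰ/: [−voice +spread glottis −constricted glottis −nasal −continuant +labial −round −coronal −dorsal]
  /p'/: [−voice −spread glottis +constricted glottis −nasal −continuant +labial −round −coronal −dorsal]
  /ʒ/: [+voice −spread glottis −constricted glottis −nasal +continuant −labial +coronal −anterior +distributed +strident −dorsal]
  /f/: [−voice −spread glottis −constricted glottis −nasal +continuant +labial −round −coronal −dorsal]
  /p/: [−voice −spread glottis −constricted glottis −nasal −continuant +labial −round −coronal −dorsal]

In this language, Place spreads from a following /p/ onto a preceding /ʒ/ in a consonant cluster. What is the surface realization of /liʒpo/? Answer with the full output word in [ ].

The Place node dominates the terminals [labial], [round], [coronal], [anterior], [distributed], [strident], [dorsal], [back], [high].
After delinking /ʒ/'s Place and linking /p/'s, the affected terminals become [+labial], [−round], [−coronal], [−dorsal]; [voice], [spread glottis], [constricted glottis], … (outside Place) are retained from /ʒ/.
This feature bundle is that of [v], so /liʒpo/ surfaces as [livpo].

[livpo]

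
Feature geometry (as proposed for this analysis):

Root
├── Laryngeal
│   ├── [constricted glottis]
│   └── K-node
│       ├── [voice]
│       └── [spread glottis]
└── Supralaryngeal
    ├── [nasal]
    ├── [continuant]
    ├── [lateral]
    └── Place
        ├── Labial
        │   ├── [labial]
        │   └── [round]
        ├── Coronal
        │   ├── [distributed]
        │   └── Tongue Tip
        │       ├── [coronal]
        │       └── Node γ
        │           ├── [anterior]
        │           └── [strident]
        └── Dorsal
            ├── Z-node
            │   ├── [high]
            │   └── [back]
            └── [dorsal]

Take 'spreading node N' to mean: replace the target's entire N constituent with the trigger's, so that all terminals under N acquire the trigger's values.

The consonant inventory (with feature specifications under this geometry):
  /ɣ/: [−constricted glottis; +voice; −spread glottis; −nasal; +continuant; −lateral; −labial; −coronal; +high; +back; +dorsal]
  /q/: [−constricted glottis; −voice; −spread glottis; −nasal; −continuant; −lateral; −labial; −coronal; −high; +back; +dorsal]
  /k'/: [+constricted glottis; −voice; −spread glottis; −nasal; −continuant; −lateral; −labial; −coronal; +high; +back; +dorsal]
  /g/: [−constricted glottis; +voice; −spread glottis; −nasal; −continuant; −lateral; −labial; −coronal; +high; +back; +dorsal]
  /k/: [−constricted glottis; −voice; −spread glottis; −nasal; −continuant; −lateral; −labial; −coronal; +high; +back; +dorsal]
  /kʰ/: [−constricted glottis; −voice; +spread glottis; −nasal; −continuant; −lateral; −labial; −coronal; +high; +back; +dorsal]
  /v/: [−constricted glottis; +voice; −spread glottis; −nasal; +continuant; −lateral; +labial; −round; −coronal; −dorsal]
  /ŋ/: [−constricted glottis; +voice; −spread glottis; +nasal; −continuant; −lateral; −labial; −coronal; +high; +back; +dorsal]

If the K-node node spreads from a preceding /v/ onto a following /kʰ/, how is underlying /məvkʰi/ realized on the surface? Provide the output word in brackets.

Terminals under K-node in this geometry: [voice], [spread glottis].
Spreading K-node from /v/ onto /kʰ/ replaces those values with /v/'s: [+voice], [−spread glottis]. Features outside K-node ([constricted glottis], [nasal], [continuant], …) stay as in /kʰ/.
The resulting bundle matches /g/ in the inventory; substituting it for /kʰ/ gives [məvgi].

[məvgi]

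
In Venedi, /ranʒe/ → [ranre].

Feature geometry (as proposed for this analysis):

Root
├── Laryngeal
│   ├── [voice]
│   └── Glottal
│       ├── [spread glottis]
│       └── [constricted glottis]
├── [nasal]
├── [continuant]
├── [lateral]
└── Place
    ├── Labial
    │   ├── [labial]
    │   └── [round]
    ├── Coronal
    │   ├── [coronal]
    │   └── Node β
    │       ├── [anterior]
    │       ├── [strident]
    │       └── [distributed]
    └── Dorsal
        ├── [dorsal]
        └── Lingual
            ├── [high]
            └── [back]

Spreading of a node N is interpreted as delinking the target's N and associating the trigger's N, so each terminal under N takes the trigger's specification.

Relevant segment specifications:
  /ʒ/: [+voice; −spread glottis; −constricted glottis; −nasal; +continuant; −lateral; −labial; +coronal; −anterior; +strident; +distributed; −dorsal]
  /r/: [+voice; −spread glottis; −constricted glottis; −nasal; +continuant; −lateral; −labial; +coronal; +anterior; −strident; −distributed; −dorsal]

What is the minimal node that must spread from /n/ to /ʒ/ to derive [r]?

Comparing /ʒ/ with its surface form [r], the features that change are [anterior], [distributed], [strident].
In this geometry the lowest node dominating all of them is Node β: every daughter of Node β dominates only a proper subset, so no lower node suffices.
Delinking /ʒ/'s Node β and associating /n/'s Node β gives precisely the feature bundle of [r].
[continuant], [nasal] stay as in /ʒ/ although /n/ differs there, so no node dominating them spread; among the remaining candidates Node β is the lowest that derives the output.

Node β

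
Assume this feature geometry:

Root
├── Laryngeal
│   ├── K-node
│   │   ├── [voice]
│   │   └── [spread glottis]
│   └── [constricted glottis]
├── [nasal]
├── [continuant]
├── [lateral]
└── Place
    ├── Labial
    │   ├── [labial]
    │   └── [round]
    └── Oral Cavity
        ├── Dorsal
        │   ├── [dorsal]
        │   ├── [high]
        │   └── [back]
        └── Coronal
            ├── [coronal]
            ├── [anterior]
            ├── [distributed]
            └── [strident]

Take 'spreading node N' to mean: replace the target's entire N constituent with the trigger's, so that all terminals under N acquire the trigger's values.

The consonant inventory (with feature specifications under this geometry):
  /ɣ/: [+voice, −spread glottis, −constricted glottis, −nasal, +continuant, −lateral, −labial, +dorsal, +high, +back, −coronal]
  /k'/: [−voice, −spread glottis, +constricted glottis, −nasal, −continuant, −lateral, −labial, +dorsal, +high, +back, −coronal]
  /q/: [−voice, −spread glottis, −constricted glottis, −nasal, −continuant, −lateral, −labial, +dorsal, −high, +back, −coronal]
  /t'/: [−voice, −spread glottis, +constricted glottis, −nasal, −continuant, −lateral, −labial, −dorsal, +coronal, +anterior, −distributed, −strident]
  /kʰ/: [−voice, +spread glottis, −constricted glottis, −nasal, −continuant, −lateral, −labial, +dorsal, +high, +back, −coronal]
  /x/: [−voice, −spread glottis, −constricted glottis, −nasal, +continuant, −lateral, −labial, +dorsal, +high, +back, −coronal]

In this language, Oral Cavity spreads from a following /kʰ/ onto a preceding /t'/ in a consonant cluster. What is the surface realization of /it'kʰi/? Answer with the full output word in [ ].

Oral Cavity immediately or transitively dominates [dorsal], [high], [back], [coronal], [anterior], [distributed], [strident].
Spreading Oral Cavity from /kʰ/ onto /t'/ replaces those values with /kʰ/'s: [+dorsal], [+high], [+back], [−coronal]. Features outside Oral Cavity ([voice], [spread glottis], [constricted glottis], …) stay as in /t'/.
The resulting bundle matches /k'/ in the inventory; substituting it for /t'/ gives [ik'kʰi].

[ik'kʰi]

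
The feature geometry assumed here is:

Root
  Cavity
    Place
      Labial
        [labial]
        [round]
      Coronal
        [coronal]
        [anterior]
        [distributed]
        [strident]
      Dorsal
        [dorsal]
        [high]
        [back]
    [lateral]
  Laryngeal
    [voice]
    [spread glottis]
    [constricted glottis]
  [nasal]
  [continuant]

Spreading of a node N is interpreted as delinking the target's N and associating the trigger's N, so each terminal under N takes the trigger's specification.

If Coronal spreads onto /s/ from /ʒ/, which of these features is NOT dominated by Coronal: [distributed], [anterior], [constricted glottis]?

Coronal dominates exactly [coronal], [anterior], [distributed], [strident].
Spreading Coronal replaces [distributed], [anterior] with the trigger's values, since each sits inside the Coronal constituent.
But [constricted glottis] is a dependent of Laryngeal, outside Coronal; it is therefore untouched by the spreading.

[constricted glottis]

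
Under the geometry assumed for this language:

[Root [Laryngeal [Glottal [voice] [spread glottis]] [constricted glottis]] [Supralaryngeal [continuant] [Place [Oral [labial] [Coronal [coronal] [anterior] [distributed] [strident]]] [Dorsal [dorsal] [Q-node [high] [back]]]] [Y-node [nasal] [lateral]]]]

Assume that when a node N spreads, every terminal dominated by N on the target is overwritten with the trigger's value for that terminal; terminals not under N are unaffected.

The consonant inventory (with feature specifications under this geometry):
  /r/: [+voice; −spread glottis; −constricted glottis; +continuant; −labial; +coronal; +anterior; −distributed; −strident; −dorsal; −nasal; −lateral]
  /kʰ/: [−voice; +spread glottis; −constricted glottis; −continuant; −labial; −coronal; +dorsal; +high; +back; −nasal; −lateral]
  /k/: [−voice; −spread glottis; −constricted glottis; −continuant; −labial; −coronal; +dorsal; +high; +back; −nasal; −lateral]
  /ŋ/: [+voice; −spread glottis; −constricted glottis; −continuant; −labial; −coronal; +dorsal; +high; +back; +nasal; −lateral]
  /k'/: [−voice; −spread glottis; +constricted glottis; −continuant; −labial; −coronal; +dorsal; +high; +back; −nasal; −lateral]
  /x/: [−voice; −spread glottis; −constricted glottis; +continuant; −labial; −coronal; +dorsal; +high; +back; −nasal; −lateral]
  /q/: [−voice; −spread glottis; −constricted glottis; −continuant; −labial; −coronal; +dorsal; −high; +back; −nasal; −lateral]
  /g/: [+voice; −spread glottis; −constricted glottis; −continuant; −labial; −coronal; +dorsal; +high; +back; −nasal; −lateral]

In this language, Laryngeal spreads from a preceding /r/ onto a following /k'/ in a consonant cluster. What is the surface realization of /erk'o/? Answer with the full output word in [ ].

[ergo]

Laryngeal immediately or transitively dominates [voice], [spread glottis], [constricted glottis].
Spreading Laryngeal from /r/ onto /k'/ replaces those values with /r/'s: [+voice], [−spread glottis], [−constricted glottis]. Features outside Laryngeal ([continuant], [labial], [coronal], …) stay as in /k'/.
This feature bundle is that of [g], so /erk'o/ surfaces as [ergo].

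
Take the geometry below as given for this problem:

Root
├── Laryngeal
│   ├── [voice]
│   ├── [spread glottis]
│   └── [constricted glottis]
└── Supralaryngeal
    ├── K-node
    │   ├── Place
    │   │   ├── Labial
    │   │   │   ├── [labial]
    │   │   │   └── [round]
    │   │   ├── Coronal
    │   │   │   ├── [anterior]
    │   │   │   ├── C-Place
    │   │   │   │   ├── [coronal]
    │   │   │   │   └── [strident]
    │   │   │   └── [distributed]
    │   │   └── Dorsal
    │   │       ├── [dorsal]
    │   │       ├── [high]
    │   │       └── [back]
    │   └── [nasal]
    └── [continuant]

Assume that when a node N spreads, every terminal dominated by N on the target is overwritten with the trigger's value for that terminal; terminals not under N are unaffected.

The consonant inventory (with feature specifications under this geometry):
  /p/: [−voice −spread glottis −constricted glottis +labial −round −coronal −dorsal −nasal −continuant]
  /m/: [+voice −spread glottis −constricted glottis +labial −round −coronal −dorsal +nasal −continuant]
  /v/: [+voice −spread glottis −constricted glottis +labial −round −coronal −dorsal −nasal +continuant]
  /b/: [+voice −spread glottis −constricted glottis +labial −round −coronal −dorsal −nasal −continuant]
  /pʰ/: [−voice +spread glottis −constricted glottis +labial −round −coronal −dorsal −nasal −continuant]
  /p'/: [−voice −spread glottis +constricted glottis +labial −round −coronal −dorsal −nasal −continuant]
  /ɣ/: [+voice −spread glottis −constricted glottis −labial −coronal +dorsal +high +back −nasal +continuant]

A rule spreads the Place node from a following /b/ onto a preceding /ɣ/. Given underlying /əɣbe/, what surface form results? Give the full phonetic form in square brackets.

Place immediately or transitively dominates [labial], [round], [anterior], [coronal], [strident], [distributed], [dorsal], [high], [back].
Spreading Place from /b/ onto /ɣ/ replaces those values with /b/'s: [+labial], [−round], [−coronal], [−dorsal]. Features outside Place ([voice], [spread glottis], [constricted glottis], …) stay as in /ɣ/.
This feature bundle is that of [v], so /əɣbe/ surfaces as [əvbe].

[əvbe]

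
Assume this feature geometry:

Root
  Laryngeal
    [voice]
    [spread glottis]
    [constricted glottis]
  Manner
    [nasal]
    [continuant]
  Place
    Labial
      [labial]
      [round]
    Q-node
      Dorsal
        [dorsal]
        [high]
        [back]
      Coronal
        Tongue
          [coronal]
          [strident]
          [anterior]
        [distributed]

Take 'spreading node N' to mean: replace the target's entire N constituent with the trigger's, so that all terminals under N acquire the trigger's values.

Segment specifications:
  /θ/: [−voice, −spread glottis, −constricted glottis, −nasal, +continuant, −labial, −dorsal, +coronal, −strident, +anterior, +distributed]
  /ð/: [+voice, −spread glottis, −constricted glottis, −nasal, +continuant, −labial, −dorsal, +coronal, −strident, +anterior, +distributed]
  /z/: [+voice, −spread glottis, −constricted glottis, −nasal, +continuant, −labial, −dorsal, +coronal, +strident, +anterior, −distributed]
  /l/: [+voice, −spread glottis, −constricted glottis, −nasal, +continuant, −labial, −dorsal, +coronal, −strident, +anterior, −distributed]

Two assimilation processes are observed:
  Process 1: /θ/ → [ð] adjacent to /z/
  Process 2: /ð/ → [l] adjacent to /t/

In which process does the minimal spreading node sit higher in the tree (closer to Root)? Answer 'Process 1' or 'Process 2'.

Process 1

Process 1 alters [voice]; the lowest dominating node is [voice] (depth 2 from Root).
Process 2 alters [distributed]; the lowest dominating node is [distributed] (depth 4 from Root).
Depth 2 < depth 4; Process 1 involves the structurally higher constituent [voice].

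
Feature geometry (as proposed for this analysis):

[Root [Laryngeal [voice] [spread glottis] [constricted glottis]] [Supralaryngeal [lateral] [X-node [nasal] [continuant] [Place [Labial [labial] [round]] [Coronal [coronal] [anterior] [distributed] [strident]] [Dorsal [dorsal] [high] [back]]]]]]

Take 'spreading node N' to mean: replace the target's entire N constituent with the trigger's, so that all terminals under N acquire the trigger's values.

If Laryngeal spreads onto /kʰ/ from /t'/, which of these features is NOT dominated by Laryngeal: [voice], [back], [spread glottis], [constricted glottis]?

Laryngeal dominates exactly [voice], [spread glottis], [constricted glottis].
Of the listed options, [constricted glottis], [spread glottis], [voice] are among these and would be overwritten by spreading Laryngeal.
[back] attaches under Dorsal, not under Laryngeal, so /kʰ/ retains its own value for [back].

[back]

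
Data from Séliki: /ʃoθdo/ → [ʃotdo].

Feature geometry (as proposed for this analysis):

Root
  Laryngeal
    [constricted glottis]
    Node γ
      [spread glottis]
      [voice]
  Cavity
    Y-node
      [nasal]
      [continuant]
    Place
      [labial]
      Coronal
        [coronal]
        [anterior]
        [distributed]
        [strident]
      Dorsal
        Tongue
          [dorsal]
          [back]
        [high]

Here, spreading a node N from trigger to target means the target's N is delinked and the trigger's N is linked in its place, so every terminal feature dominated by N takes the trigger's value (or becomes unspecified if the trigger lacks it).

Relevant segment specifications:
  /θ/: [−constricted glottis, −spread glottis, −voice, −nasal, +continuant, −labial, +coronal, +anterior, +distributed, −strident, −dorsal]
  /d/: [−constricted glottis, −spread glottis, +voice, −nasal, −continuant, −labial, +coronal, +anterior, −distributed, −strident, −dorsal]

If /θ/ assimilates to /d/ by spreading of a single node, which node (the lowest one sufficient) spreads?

Cavity

/θ/ and [t] differ in [continuant], [distributed]; every other specified feature is identical.
These terminals are all dominated by Cavity, and no proper subconstituent of Cavity covers them all; Cavity is their lowest common ancestor.
If Cavity spreads, every terminal under it takes /d/'s value, producing [t] as observed.
Since [voice] is preserved even though /d/ disagrees there, no node above Cavity spread.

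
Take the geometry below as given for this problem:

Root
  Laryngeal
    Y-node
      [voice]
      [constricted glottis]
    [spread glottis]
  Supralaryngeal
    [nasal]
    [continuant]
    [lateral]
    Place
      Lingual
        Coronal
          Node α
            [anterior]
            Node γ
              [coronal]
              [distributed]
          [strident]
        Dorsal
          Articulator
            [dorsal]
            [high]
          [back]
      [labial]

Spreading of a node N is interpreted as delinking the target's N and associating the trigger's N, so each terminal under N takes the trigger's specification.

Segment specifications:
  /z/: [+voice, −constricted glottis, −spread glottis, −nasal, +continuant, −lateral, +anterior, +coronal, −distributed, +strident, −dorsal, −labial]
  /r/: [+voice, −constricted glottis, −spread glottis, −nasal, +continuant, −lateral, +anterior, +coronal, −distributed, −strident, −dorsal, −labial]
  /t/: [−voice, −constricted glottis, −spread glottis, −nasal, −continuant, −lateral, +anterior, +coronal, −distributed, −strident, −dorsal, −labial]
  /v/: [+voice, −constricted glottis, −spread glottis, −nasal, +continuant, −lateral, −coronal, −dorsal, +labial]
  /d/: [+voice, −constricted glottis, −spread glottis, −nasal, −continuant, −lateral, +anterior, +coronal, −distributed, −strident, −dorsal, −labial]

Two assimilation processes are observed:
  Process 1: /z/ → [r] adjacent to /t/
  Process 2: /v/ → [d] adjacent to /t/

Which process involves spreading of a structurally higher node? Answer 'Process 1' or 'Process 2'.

Process 1: the feature that changes is [strident]; the minimal node is [strident] (depth 5).
In Process 2, [continuant], [labial], [coronal], [anterior], [distributed], [strident] change, so the minimal spreading node is Supralaryngeal at depth 1.
Depth 1 < depth 5; Process 2 involves the structurally higher constituent Supralaryngeal.

Process 2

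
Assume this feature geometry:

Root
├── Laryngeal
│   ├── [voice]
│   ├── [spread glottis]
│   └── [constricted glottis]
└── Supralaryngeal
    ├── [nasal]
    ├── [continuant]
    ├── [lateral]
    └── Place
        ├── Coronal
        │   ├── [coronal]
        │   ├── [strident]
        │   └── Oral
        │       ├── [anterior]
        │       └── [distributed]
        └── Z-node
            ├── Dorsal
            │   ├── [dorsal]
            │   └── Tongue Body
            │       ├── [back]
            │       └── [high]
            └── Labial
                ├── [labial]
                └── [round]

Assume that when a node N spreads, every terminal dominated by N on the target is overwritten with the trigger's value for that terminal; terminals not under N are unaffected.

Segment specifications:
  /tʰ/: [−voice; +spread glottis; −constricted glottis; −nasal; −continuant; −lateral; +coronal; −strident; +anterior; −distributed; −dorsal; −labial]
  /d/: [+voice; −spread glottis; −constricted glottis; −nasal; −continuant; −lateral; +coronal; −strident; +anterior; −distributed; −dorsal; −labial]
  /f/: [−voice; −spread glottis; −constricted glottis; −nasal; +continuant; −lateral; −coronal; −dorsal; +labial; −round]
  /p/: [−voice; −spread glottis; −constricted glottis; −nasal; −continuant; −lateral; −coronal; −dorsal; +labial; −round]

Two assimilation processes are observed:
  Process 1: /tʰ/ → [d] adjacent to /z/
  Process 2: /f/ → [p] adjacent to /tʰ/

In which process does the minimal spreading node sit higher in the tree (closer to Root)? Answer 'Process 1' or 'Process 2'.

Process 1 alters [voice], [spread glottis]; the lowest common ancestor is Laryngeal (depth 1 from Root).
Process 2: the feature that changes is [continuant]; the minimal node is [continuant] (depth 2).
Depth 1 < depth 2; Process 1 involves the structurally higher constituent Laryngeal.

Process 1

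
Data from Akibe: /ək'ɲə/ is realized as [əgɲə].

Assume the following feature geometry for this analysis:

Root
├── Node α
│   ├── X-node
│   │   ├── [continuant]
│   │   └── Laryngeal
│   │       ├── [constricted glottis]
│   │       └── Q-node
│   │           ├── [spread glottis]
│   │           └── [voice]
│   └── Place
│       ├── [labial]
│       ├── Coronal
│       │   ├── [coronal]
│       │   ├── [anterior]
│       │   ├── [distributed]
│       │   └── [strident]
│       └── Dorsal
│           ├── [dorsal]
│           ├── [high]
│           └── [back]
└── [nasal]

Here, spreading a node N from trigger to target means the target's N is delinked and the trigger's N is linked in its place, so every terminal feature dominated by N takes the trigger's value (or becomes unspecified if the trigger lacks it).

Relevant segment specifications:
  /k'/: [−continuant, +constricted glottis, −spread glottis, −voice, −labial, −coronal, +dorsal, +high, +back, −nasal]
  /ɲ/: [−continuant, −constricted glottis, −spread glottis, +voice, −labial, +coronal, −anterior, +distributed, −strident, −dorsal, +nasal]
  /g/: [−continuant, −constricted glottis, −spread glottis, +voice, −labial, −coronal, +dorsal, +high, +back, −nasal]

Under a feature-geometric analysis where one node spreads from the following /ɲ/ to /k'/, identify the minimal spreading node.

The alternation /k'/ → [g] changes [voice], [constricted glottis] and nothing else.
Tracing each changed feature up the tree, the paths first meet at Laryngeal; any lower node misses at least one of them.
Delinking /k'/'s Laryngeal and associating /ɲ/'s Laryngeal gives precisely the feature bundle of [g].
Features on which the two segments disagree outside Laryngeal, such as [dorsal], [coronal], are unchanged — nothing dominating them spread, and Laryngeal is the minimal sufficient constituent.

Laryngeal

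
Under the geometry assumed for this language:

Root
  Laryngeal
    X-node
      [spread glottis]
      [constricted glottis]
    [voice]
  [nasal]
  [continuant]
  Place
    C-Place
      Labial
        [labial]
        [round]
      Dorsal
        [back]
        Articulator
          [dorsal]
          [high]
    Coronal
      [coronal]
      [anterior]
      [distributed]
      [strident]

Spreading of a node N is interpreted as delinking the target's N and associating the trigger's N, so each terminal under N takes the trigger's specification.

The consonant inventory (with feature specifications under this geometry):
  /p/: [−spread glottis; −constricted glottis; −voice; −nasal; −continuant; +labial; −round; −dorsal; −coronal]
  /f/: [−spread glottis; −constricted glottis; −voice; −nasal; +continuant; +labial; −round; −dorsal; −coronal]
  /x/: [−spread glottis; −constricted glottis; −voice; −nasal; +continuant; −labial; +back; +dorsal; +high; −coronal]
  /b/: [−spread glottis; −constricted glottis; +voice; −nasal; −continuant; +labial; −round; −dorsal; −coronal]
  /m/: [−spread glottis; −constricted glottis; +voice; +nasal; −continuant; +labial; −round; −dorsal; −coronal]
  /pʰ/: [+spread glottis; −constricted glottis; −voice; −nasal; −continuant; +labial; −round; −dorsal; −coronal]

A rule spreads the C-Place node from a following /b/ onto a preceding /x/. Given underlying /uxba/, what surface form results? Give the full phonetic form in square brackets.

C-Place immediately or transitively dominates [labial], [round], [back], [dorsal], [high].
After delinking /x/'s C-Place and linking /b/'s, the affected terminals become [+labial], [−round], [−dorsal]; [spread glottis], [constricted glottis], [voice], … (outside C-Place) are retained from /x/.
This feature bundle is that of [f], so /uxba/ surfaces as [ufba].

[ufba]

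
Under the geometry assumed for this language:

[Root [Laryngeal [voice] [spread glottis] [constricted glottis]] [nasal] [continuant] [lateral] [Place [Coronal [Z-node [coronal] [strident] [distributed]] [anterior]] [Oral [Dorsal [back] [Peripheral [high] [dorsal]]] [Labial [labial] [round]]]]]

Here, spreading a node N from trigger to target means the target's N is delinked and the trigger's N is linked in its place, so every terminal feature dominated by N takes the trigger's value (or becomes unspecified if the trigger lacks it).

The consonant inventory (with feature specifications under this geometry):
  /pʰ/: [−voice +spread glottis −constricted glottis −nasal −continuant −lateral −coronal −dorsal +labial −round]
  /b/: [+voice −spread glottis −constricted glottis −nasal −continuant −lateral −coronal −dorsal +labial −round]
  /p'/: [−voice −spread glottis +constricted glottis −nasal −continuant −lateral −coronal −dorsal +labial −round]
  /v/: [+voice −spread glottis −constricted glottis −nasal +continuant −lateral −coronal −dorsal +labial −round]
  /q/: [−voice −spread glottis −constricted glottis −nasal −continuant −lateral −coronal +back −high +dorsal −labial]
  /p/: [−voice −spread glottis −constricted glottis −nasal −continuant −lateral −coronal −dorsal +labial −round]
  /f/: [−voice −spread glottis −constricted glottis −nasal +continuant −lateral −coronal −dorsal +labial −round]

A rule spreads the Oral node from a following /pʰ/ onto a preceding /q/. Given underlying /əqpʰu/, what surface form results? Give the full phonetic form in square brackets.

[əppʰu]

The Oral node dominates the terminals [back], [high], [dorsal], [labial], [round].
Spreading Oral from /pʰ/ onto /q/ replaces those values with /pʰ/'s: [−dorsal], [+labial], [−round]. Features outside Oral ([voice], [spread glottis], [constricted glottis], …) stay as in /q/.
The resulting bundle matches /p/ in the inventory; substituting it for /q/ gives [əppʰu].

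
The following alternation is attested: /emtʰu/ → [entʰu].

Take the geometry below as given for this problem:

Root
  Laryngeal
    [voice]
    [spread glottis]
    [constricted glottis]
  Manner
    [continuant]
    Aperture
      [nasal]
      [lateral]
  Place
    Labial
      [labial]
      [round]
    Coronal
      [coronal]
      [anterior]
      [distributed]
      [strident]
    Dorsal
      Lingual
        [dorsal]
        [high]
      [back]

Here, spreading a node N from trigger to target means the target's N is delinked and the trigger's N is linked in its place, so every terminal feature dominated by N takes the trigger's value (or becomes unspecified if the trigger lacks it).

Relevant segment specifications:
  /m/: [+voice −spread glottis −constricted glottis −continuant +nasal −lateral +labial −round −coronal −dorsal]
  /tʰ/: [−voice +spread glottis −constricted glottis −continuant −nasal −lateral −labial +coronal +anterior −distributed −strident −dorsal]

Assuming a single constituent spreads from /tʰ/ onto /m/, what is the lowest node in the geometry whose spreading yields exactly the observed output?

The alternation /m/ → [n] changes [labial], [round], [coronal], [anterior], [distributed], [strident] and nothing else.
Tracing each changed feature up the tree, the paths first meet at Place; any lower node misses at least one of them.
Spreading Place from /tʰ/ overwrites each of those terminals with /tʰ/'s values, yielding exactly [n].
[voice], [spread glottis] — on which /tʰ/ differs from /m/ — are unchanged, so Root cannot have spread; the constituent is no larger than Place.

Place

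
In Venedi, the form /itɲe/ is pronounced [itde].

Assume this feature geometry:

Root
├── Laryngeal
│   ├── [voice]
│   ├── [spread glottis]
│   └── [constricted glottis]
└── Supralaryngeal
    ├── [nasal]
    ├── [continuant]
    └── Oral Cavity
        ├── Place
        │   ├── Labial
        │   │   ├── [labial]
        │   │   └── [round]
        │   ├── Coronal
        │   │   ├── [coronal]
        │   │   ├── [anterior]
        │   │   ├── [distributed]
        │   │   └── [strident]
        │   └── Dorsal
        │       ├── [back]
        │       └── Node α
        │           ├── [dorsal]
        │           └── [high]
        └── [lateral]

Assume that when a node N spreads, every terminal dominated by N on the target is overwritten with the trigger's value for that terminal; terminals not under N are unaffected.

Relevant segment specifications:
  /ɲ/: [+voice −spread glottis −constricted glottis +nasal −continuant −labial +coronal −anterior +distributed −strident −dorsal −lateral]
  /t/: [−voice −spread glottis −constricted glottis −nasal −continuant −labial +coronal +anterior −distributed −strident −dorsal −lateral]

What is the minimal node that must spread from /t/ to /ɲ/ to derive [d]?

Supralaryngeal

The alternation /ɲ/ → [d] changes [nasal], [anterior], [distributed] and nothing else.
Tracing each changed feature up the tree, the paths first meet at Supralaryngeal; any lower node misses at least one of them.
If Supralaryngeal spreads, every terminal under it takes /t/'s value, producing [d] as observed.
[voice] — on which /t/ differs from /ɲ/ — is unchanged, so Root cannot have spread; the constituent is no larger than Supralaryngeal.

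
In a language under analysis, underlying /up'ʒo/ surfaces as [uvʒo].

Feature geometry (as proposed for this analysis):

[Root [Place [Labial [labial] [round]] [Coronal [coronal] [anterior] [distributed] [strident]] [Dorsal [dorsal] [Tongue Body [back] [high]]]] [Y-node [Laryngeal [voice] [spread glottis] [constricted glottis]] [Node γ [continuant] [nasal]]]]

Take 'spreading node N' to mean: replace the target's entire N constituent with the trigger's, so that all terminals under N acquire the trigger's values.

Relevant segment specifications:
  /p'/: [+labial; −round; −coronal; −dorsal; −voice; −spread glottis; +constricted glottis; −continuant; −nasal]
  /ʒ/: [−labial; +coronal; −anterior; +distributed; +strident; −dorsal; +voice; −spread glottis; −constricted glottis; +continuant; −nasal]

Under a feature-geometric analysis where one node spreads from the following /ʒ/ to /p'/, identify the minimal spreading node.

Feature comparison: [voice], [constricted glottis], [continuant] differ between /p'/ and [v]; the remaining terminals match.
The smallest constituent containing every changed terminal is Y-node — each of its daughters lacks at least one of the affected features.
Delinking /p'/'s Y-node and associating /ʒ/'s Y-node gives precisely the feature bundle of [v].
Had Root spread, [labial], [coronal] would have taken /ʒ/'s values; they stay as in /p'/, confirming the spreading constituent is exactly Y-node.

Y-node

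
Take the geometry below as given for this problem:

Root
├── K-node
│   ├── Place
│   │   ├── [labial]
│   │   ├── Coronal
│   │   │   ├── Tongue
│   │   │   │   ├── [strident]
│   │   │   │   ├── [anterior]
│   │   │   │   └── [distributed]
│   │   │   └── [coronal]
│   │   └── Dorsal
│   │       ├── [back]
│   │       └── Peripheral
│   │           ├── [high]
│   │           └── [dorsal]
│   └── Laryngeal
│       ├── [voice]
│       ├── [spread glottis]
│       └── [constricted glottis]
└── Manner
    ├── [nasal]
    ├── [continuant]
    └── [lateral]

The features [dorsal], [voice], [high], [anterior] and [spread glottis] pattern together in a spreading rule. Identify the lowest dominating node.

K-node

[dorsal] lies under Peripheral (below K-node).
[voice] lies under Laryngeal (below K-node).
[high]: Root → K-node → Place → Dorsal → Peripheral → [high].
[anterior]: Root → K-node → Place → Coronal → Tongue → [anterior].
[spread glottis]: Root → K-node → Laryngeal → [spread glottis].
The listed terminals split across distinct daughters of K-node, so K-node itself is the smallest node containing them all.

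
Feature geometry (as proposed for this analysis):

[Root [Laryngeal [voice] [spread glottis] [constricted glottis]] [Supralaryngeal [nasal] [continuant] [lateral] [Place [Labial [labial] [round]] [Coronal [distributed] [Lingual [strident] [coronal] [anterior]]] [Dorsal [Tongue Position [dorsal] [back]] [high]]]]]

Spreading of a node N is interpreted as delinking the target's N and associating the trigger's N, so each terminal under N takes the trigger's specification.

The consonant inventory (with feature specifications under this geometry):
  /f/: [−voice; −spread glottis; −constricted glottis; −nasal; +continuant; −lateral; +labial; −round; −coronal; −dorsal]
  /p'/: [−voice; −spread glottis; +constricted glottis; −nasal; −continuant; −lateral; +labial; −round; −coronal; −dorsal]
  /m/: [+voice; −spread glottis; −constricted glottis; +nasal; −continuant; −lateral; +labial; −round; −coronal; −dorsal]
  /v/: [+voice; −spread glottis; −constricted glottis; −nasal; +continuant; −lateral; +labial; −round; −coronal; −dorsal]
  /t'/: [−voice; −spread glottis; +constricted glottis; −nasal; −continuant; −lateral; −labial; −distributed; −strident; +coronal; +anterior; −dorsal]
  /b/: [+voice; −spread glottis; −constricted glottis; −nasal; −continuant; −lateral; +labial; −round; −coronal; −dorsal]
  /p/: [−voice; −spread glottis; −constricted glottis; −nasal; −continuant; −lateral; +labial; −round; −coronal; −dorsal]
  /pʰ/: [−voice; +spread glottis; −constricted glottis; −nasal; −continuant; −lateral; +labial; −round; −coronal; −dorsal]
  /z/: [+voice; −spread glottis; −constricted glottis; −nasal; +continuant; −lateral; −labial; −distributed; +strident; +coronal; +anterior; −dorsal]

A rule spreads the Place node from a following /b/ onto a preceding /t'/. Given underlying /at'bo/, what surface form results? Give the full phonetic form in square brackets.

[ap'bo]

Place immediately or transitively dominates [labial], [round], [distributed], [strident], [coronal], [anterior], [dorsal], [back], [high].
After delinking /t'/'s Place and linking /b/'s, the affected terminals become [+labial], [−round], [−coronal], [−dorsal]; [voice], [spread glottis], [constricted glottis], … (outside Place) are retained from /t'/.
This feature bundle is that of [p'], so /at'bo/ surfaces as [ap'bo].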